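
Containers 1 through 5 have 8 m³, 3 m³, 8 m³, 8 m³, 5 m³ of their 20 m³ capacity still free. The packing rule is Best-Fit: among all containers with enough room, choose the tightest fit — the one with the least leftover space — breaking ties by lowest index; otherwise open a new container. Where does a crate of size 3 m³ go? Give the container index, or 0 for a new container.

2

Containers with room: container 1 (8 m³), container 2 (3 m³), container 3 (8 m³), container 4 (8 m³), container 5 (5 m³).
Tightest fit is container 2 with 3 m³ free.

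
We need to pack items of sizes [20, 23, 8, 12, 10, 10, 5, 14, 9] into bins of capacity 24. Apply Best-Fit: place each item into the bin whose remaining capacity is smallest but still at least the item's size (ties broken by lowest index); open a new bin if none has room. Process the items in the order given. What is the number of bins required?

bin 1: place 20, 4 left
bin 2: place 23, 1 left
bin 3: place 8, 16 left
bin 3: place 12, 4 left
bin 4: place 10, 14 left
bin 4: place 10, 4 left
bin 5: place 5, 19 left
bin 5: place 14, 5 left
bin 6: place 9, 15 left

6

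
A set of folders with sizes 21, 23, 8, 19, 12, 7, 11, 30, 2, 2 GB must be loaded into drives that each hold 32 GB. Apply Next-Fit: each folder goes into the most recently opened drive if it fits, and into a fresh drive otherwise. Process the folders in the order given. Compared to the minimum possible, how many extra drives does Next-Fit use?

1

Next-Fit: [21] [23,8] [19,12] [7,11] [30,2] [2] → 6 drives.
Total size 135 GB; any packing needs at least ⌈135/32⌉ = 5 drives.
An optimal packing achieves that bound: [30,2] [23,8] [21,11] [19,12] [7,2] → 5 drives.
Excess: 6 − 5 = 1.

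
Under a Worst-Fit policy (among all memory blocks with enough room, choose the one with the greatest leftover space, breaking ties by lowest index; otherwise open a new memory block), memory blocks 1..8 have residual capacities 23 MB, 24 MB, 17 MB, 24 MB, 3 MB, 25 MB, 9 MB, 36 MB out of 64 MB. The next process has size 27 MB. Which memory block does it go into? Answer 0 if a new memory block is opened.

8

Memory blocks with room: memory block 8 (36 MB).
Most room is memory block 8 with 36 MB free.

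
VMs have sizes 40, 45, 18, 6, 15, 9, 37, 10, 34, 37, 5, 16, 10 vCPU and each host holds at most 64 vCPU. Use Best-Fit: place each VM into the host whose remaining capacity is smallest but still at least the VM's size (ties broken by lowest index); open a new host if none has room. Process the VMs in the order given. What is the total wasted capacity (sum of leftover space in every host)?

38

Put 40 vCPU in host 1; 24 vCPU remain.
Put 45 vCPU in host 2; 19 vCPU remain.
Put 18 vCPU in host 2; 1 vCPU remain.
Put 6 vCPU in host 1; 18 vCPU remain.
Put 15 vCPU in host 1; 3 vCPU remain.
Put 9 vCPU in host 3; 55 vCPU remain.
Put 37 vCPU in host 3; 18 vCPU remain.
Put 10 vCPU in host 3; 8 vCPU remain.
Put 34 vCPU in host 4; 30 vCPU remain.
Put 37 vCPU in host 5; 27 vCPU remain.
Put 5 vCPU in host 3; 3 vCPU remain.
Put 16 vCPU in host 5; 11 vCPU remain.
Put 10 vCPU in host 5; 1 vCPU remain.
5 hosts × 64 vCPU = 320 vCPU; used 282 vCPU; unused 38 vCPU.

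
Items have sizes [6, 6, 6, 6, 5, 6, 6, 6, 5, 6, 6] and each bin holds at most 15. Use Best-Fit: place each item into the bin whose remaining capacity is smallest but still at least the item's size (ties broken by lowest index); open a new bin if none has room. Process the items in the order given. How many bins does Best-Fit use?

6 bins

Put 6 in bin 1; 9 remain.
Put 6 in bin 1; 3 remain.
Put 6 in bin 2; 9 remain.
Put 6 in bin 2; 3 remain.
Put 5 in bin 3; 10 remain.
Put 6 in bin 3; 4 remain.
Put 6 in bin 4; 9 remain.
Put 6 in bin 4; 3 remain.
Put 5 in bin 5; 10 remain.
Put 6 in bin 5; 4 remain.
Put 6 in bin 6; 9 remain.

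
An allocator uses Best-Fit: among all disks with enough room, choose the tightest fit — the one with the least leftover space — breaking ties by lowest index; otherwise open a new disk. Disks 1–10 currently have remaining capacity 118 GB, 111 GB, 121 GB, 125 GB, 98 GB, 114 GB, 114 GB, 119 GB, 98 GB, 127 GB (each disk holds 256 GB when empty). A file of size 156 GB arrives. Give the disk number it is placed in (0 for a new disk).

No disk has ≥ 156 GB free, so a new disk is opened.

0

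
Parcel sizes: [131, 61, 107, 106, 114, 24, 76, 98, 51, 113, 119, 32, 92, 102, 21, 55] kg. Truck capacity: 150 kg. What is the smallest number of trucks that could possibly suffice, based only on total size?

Total size = 131 + 61 + 107 + 106 + 114 + 24 + 76 + 98 + 51 + 113 + 119 + 32 + 92 + 102 + 21 + 55 = 1302 kg.
⌈1302 / 150⌉ = 9.

9 trucks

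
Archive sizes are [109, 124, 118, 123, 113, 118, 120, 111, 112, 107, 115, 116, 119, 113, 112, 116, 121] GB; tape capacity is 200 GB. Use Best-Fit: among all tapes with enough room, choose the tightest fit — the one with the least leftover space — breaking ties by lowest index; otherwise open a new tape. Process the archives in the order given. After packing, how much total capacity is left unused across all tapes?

1433

tape 1: place 109 GB, 91 GB left
tape 2: place 124 GB, 76 GB left
tape 3: place 118 GB, 82 GB left
tape 4: place 123 GB, 77 GB left
tape 5: place 113 GB, 87 GB left
tape 6: place 118 GB, 82 GB left
tape 7: place 120 GB, 80 GB left
tape 8: place 111 GB, 89 GB left
tape 9: place 112 GB, 88 GB left
tape 10: place 107 GB, 93 GB left
tape 11: place 115 GB, 85 GB left
tape 12: place 116 GB, 84 GB left
tape 13: place 119 GB, 81 GB left
tape 14: place 113 GB, 87 GB left
tape 15: place 112 GB, 88 GB left
tape 16: place 116 GB, 84 GB left
tape 17: place 121 GB, 79 GB left
17 tapes × 200 GB = 3400 GB; used 1967 GB; unused 1433 GB.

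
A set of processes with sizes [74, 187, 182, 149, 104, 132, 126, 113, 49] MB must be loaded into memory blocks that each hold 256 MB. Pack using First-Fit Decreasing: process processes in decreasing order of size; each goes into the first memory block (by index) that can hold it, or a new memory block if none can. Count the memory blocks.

5

Sorted descending: 187, 182, 149, 132, 126, 113, 104, 74, 49.
187 MB → memory block 1 (remaining 69 MB)
182 MB → memory block 2 (remaining 74 MB)
149 MB → memory block 3 (remaining 107 MB)
132 MB → memory block 4 (remaining 124 MB)
126 MB → memory block 5 (remaining 130 MB)
113 MB → memory block 4 (remaining 11 MB)
104 MB → memory block 3 (remaining 3 MB)
74 MB → memory block 2 (remaining 0 MB)
49 MB → memory block 1 (remaining 20 MB)
Final memory blocks: [187,49] [182,74] [149,104] [132,113] [126].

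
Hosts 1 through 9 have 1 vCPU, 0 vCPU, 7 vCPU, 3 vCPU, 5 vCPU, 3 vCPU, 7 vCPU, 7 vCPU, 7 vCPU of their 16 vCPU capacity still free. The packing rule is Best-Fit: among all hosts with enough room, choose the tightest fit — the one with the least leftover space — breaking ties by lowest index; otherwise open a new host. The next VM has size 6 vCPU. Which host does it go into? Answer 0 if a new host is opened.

Hosts with room: host 3 (7 vCPU), host 7 (7 vCPU), host 8 (7 vCPU), host 9 (7 vCPU).
Tightest fit is host 3 with 7 vCPU free.

3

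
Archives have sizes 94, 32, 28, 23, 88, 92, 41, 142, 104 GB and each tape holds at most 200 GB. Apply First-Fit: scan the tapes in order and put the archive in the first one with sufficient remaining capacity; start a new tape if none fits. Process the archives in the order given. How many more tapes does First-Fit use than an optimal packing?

First-Fit: [94,32,28,23] [88,92] [41,142] [104] → 4 tapes.
Total size 644 GB; any packing needs at least ⌈644/200⌉ = 4 tapes.
So 4 is already optimal.

0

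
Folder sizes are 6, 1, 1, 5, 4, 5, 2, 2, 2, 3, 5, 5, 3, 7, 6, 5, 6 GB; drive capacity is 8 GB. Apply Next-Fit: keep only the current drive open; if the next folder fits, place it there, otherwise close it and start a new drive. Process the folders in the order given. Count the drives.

drive 1: place 6 GB, 2 GB left
drive 1: place 1 GB, 1 GB left
drive 1: place 1 GB, 0 GB left
drive 2: place 5 GB, 3 GB left
drive 3: place 4 GB, 4 GB left
drive 4: place 5 GB, 3 GB left
drive 4: place 2 GB, 1 GB left
drive 5: place 2 GB, 6 GB left
drive 5: place 2 GB, 4 GB left
drive 5: place 3 GB, 1 GB left
drive 6: place 5 GB, 3 GB left
drive 7: place 5 GB, 3 GB left
drive 7: place 3 GB, 0 GB left
drive 8: place 7 GB, 1 GB left
drive 9: place 6 GB, 2 GB left
drive 10: place 5 GB, 3 GB left
drive 11: place 6 GB, 2 GB left

11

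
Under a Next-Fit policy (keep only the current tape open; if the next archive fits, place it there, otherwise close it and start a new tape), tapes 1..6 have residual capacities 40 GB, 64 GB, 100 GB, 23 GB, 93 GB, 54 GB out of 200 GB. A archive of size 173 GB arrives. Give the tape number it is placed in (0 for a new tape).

0

Next-Fit only looks at tape 6, which has 54 GB free.
173 GB does not fit, so a new tape is opened.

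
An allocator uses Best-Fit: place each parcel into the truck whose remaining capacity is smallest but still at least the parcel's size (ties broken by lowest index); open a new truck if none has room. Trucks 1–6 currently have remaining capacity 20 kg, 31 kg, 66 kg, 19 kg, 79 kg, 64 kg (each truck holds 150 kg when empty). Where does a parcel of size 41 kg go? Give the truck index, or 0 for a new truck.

6

Trucks with room: truck 3 (66 kg), truck 5 (79 kg), truck 6 (64 kg).
Tightest fit is truck 6 with 64 kg free.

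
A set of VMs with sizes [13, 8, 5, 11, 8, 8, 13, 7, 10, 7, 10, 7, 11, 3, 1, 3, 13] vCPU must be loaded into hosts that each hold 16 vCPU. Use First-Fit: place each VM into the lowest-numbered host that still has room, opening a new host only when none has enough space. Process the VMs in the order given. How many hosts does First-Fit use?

11

Put 13 vCPU in host 1; 3 vCPU remain.
Put 8 vCPU in host 2; 8 vCPU remain.
Put 5 vCPU in host 2; 3 vCPU remain.
Put 11 vCPU in host 3; 5 vCPU remain.
Put 8 vCPU in host 4; 8 vCPU remain.
Put 8 vCPU in host 4; 0 vCPU remain.
Put 13 vCPU in host 5; 3 vCPU remain.
Put 7 vCPU in host 6; 9 vCPU remain.
Put 10 vCPU in host 7; 6 vCPU remain.
Put 7 vCPU in host 6; 2 vCPU remain.
Put 10 vCPU in host 8; 6 vCPU remain.
Put 7 vCPU in host 9; 9 vCPU remain.
Put 11 vCPU in host 10; 5 vCPU remain.
Put 3 vCPU in host 1; 0 vCPU remain.
Put 1 vCPU in host 2; 2 vCPU remain.
Put 3 vCPU in host 3; 2 vCPU remain.
Put 13 vCPU in host 11; 3 vCPU remain.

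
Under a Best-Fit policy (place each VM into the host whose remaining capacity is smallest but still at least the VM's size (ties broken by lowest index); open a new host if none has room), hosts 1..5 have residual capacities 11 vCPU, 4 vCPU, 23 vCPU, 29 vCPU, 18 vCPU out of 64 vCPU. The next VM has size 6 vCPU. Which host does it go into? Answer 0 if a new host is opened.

1

Hosts with room: host 1 (11 vCPU), host 3 (23 vCPU), host 4 (29 vCPU), host 5 (18 vCPU).
Tightest fit is host 1 with 11 vCPU free.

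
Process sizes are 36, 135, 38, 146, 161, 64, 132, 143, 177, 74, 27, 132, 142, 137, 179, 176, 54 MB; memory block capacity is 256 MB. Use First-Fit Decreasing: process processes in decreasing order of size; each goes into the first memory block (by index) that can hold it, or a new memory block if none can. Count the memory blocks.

Sorted descending: 179, 177, 176, 161, 146, 143, 142, 137, 135, 132, 132, 74, 64, 54, 38, 36, 27.
179 MB → memory block 1 (remaining 77 MB)
177 MB → memory block 2 (remaining 79 MB)
176 MB → memory block 3 (remaining 80 MB)
161 MB → memory block 4 (remaining 95 MB)
146 MB → memory block 5 (remaining 110 MB)
143 MB → memory block 6 (remaining 113 MB)
142 MB → memory block 7 (remaining 114 MB)
137 MB → memory block 8 (remaining 119 MB)
135 MB → memory block 9 (remaining 121 MB)
132 MB → memory block 10 (remaining 124 MB)
132 MB → memory block 11 (remaining 124 MB)
74 MB → memory block 1 (remaining 3 MB)
64 MB → memory block 2 (remaining 15 MB)
54 MB → memory block 3 (remaining 26 MB)
38 MB → memory block 4 (remaining 57 MB)
36 MB → memory block 4 (remaining 21 MB)
27 MB → memory block 5 (remaining 83 MB)

11 memory blocks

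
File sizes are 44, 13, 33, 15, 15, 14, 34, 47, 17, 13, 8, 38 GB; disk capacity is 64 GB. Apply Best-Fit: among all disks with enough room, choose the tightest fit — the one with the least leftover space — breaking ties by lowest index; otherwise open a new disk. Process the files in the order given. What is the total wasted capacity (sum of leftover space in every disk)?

Put 44 GB in disk 1; 20 GB remain.
Put 13 GB in disk 1; 7 GB remain.
Put 33 GB in disk 2; 31 GB remain.
Put 15 GB in disk 2; 16 GB remain.
Put 15 GB in disk 2; 1 GB remain.
Put 14 GB in disk 3; 50 GB remain.
Put 34 GB in disk 3; 16 GB remain.
Put 47 GB in disk 4; 17 GB remain.
Put 17 GB in disk 4; 0 GB remain.
Put 13 GB in disk 3; 3 GB remain.
Put 8 GB in disk 5; 56 GB remain.
Put 38 GB in disk 5; 18 GB remain.
5 disks × 64 GB = 320 GB; used 291 GB; unused 29 GB.

29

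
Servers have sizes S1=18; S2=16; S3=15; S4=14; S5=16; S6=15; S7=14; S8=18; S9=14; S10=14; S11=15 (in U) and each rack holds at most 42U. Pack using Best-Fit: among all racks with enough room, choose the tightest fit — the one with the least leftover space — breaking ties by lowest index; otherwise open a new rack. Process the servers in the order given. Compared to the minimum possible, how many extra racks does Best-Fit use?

Best-Fit: [18,16] [15,14] [16,15] [14,18] [14,14] [15] → 6 racks.
Total size 169U; any packing needs at least ⌈169/42⌉ = 5 racks.
An optimal packing achieves that bound: [18,18] [16,16] [15,15] [15,14] [14,14,14] → 5 racks.
Excess: 6 − 5 = 1.

1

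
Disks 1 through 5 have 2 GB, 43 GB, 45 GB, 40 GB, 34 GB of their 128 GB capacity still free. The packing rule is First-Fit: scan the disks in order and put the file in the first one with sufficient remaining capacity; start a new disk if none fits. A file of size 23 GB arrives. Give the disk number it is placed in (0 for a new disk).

2

Disks with room: disk 2 (43 GB), disk 3 (45 GB), disk 4 (40 GB), disk 5 (34 GB).
The first with room is disk 2.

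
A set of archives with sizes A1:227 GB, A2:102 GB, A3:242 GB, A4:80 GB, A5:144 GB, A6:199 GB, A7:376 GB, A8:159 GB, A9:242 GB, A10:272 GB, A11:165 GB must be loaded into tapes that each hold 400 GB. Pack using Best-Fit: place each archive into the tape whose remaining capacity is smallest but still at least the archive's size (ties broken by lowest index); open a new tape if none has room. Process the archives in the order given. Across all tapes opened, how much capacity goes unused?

592

tape 1: place A1 (227 GB), 173 GB left
tape 1: place A2 (102 GB), 71 GB left
tape 2: place A3 (242 GB), 158 GB left
tape 2: place A4 (80 GB), 78 GB left
tape 3: place A5 (144 GB), 256 GB left
tape 3: place A6 (199 GB), 57 GB left
tape 4: place A7 (376 GB), 24 GB left
tape 5: place A8 (159 GB), 241 GB left
tape 6: place A9 (242 GB), 158 GB left
tape 7: place A10 (272 GB), 128 GB left
tape 5: place A11 (165 GB), 76 GB left
7 tapes × 400 GB = 2800 GB; used 2208 GB; unused 592 GB.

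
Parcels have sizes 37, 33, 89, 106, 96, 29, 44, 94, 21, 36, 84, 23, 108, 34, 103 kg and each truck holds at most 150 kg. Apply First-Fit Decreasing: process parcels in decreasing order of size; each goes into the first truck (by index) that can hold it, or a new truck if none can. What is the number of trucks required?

7 trucks

Sorted descending: 108, 106, 103, 96, 94, 89, 84, 44, 37, 36, 34, 33, 29, 23, 21.
truck 1: place 108 kg, 42 kg left
truck 2: place 106 kg, 44 kg left
truck 3: place 103 kg, 47 kg left
truck 4: place 96 kg, 54 kg left
truck 5: place 94 kg, 56 kg left
truck 6: place 89 kg, 61 kg left
truck 7: place 84 kg, 66 kg left
truck 2: place 44 kg, 0 kg left
truck 1: place 37 kg, 5 kg left
truck 3: place 36 kg, 11 kg left
truck 4: place 34 kg, 20 kg left
truck 5: place 33 kg, 23 kg left
truck 6: place 29 kg, 32 kg left
truck 5: place 23 kg, 0 kg left
truck 6: place 21 kg, 11 kg left
Final trucks: [108,37] [106,44] [103,36] [96,34] [94,33,23] [89,29,21] [84].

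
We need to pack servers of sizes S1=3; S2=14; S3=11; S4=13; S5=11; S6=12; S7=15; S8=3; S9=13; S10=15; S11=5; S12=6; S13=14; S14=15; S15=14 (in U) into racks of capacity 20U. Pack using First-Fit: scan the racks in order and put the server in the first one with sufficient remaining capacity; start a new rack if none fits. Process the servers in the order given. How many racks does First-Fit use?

11

rack 1: place S1 (3U), 17U left
rack 1: place S2 (14U), 3U left
rack 2: place S3 (11U), 9U left
rack 3: place S4 (13U), 7U left
rack 4: place S5 (11U), 9U left
rack 5: place S6 (12U), 8U left
rack 6: place S7 (15U), 5U left
rack 1: place S8 (3U), 0U left
rack 7: place S9 (13U), 7U left
rack 8: place S10 (15U), 5U left
rack 2: place S11 (5U), 4U left
rack 3: place S12 (6U), 1U left
rack 9: place S13 (14U), 6U left
rack 10: place S14 (15U), 5U left
rack 11: place S15 (14U), 6U left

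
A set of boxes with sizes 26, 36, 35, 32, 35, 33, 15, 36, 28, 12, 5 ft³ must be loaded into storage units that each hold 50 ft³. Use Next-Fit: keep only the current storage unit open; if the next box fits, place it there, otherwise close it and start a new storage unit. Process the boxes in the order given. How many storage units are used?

storage unit 1: place 26 ft³, 24 ft³ left
storage unit 2: place 36 ft³, 14 ft³ left
storage unit 3: place 35 ft³, 15 ft³ left
storage unit 4: place 32 ft³, 18 ft³ left
storage unit 5: place 35 ft³, 15 ft³ left
storage unit 6: place 33 ft³, 17 ft³ left
storage unit 6: place 15 ft³, 2 ft³ left
storage unit 7: place 36 ft³, 14 ft³ left
storage unit 8: place 28 ft³, 22 ft³ left
storage unit 8: place 12 ft³, 10 ft³ left
storage unit 8: place 5 ft³, 5 ft³ left

8 storage units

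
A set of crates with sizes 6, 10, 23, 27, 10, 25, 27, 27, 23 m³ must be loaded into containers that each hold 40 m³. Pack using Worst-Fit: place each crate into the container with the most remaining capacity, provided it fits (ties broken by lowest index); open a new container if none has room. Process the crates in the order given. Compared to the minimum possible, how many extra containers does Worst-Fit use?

Worst-Fit: [6,10,23] [27,10] [25] [27] [27] [23] → 6 containers.
6 crates exceed 20 m³ (half the capacity), and no two of those can share a container, so at least 6 containers are needed.
So 6 is already optimal.

0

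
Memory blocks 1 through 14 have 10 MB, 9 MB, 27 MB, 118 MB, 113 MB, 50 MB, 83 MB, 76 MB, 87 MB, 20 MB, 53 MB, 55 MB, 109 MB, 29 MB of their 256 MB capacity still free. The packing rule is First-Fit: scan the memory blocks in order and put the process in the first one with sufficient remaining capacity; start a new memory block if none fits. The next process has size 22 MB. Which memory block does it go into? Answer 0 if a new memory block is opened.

3

Memory blocks with room: memory block 3 (27 MB), memory block 4 (118 MB), memory block 5 (113 MB), memory block 6 (50 MB), memory block 7 (83 MB), memory block 8 (76 MB), memory block 9 (87 MB), memory block 11 (53 MB), memory block 12 (55 MB), memory block 13 (109 MB), memory block 14 (29 MB).
The first with room is memory block 3.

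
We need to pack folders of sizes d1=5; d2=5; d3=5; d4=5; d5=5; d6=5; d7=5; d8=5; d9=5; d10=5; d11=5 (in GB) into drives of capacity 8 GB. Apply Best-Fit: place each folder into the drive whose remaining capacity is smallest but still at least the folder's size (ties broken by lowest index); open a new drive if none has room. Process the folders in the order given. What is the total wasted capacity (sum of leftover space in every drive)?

33

d1 (5 GB) → drive 1 (remaining 3 GB)
d2 (5 GB) → drive 2 (remaining 3 GB)
d3 (5 GB) → drive 3 (remaining 3 GB)
d4 (5 GB) → drive 4 (remaining 3 GB)
d5 (5 GB) → drive 5 (remaining 3 GB)
d6 (5 GB) → drive 6 (remaining 3 GB)
d7 (5 GB) → drive 7 (remaining 3 GB)
d8 (5 GB) → drive 8 (remaining 3 GB)
d9 (5 GB) → drive 9 (remaining 3 GB)
d10 (5 GB) → drive 10 (remaining 3 GB)
d11 (5 GB) → drive 11 (remaining 3 GB)
11 drives × 8 GB = 88 GB; used 55 GB; unused 33 GB.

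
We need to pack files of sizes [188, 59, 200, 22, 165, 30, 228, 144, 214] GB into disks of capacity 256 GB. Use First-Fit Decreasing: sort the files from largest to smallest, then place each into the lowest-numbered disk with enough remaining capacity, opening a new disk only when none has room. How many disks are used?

Sorted descending: 228, 214, 200, 188, 165, 144, 59, 30, 22.
228 GB → disk 1 (remaining 28 GB)
214 GB → disk 2 (remaining 42 GB)
200 GB → disk 3 (remaining 56 GB)
188 GB → disk 4 (remaining 68 GB)
165 GB → disk 5 (remaining 91 GB)
144 GB → disk 6 (remaining 112 GB)
59 GB → disk 4 (remaining 9 GB)
30 GB → disk 2 (remaining 12 GB)
22 GB → disk 1 (remaining 6 GB)
Final disks: [228,22] [214,30] [200] [188,59] [165] [144].

6 disks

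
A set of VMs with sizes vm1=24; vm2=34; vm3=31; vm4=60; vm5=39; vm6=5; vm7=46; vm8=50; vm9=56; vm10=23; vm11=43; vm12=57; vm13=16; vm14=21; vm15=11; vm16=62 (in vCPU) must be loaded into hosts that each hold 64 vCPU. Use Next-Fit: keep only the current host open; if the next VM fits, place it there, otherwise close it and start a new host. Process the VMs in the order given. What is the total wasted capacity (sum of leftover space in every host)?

host 1: place vm1 (24 vCPU), 40 vCPU left
host 1: place vm2 (34 vCPU), 6 vCPU left
host 2: place vm3 (31 vCPU), 33 vCPU left
host 3: place vm4 (60 vCPU), 4 vCPU left
host 4: place vm5 (39 vCPU), 25 vCPU left
host 4: place vm6 (5 vCPU), 20 vCPU left
host 5: place vm7 (46 vCPU), 18 vCPU left
host 6: place vm8 (50 vCPU), 14 vCPU left
host 7: place vm9 (56 vCPU), 8 vCPU left
host 8: place vm10 (23 vCPU), 41 vCPU left
host 9: place vm11 (43 vCPU), 21 vCPU left
host 10: place vm12 (57 vCPU), 7 vCPU left
host 11: place vm13 (16 vCPU), 48 vCPU left
host 11: place vm14 (21 vCPU), 27 vCPU left
host 11: place vm15 (11 vCPU), 16 vCPU left
host 12: place vm16 (62 vCPU), 2 vCPU left
12 hosts × 64 vCPU = 768 vCPU; used 578 vCPU; unused 190 vCPU.

190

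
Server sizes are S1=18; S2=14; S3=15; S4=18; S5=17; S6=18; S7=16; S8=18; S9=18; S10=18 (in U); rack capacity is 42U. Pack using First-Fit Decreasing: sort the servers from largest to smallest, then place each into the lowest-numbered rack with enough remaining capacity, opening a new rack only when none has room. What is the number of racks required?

Sorted descending: 18, 18, 18, 18, 18, 18, 17, 16, 15, 14.
rack 1: place 18U, 24U left
rack 1: place 18U, 6U left
rack 2: place 18U, 24U left
rack 2: place 18U, 6U left
rack 3: place 18U, 24U left
rack 3: place 18U, 6U left
rack 4: place 17U, 25U left
rack 4: place 16U, 9U left
rack 5: place 15U, 27U left
rack 5: place 14U, 13U left

5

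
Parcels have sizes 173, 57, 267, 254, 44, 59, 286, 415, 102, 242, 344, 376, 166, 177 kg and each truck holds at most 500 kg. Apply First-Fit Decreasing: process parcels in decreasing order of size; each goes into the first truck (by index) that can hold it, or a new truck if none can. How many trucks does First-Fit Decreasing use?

7 trucks

Sorted descending: 415, 376, 344, 286, 267, 254, 242, 177, 173, 166, 102, 59, 57, 44.
Put 415 kg in truck 1; 85 kg remain.
Put 376 kg in truck 2; 124 kg remain.
Put 344 kg in truck 3; 156 kg remain.
Put 286 kg in truck 4; 214 kg remain.
Put 267 kg in truck 5; 233 kg remain.
Put 254 kg in truck 6; 246 kg remain.
Put 242 kg in truck 6; 4 kg remain.
Put 177 kg in truck 4; 37 kg remain.
Put 173 kg in truck 5; 60 kg remain.
Put 166 kg in truck 7; 334 kg remain.
Put 102 kg in truck 2; 22 kg remain.
Put 59 kg in truck 1; 26 kg remain.
Put 57 kg in truck 3; 99 kg remain.
Put 44 kg in truck 3; 55 kg remain.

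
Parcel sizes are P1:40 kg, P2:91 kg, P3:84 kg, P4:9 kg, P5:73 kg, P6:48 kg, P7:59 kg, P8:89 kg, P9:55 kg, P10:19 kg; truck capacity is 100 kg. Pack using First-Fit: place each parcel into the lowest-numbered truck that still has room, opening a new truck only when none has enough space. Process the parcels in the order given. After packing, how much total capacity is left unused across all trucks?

P1 (40 kg) → truck 1 (remaining 60 kg)
P2 (91 kg) → truck 2 (remaining 9 kg)
P3 (84 kg) → truck 3 (remaining 16 kg)
P4 (9 kg) → truck 1 (remaining 51 kg)
P5 (73 kg) → truck 4 (remaining 27 kg)
P6 (48 kg) → truck 1 (remaining 3 kg)
P7 (59 kg) → truck 5 (remaining 41 kg)
P8 (89 kg) → truck 6 (remaining 11 kg)
P9 (55 kg) → truck 7 (remaining 45 kg)
P10 (19 kg) → truck 4 (remaining 8 kg)
7 trucks × 100 kg = 700 kg; used 567 kg; unused 133 kg.

133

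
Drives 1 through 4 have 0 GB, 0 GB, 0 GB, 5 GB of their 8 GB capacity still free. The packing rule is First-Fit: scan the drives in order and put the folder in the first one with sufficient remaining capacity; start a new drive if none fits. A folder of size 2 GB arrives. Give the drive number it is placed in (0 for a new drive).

4

Drives with room: drive 4 (5 GB).
The first with room is drive 4.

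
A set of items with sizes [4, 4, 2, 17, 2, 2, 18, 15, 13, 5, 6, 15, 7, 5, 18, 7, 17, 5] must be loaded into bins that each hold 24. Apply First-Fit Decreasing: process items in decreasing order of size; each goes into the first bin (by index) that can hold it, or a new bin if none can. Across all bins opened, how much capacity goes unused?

Sorted descending: 18, 18, 17, 17, 15, 15, 13, 7, 7, 6, 5, 5, 5, 4, 4, 2, 2, 2.
Put 18 in bin 1; 6 remain.
Put 18 in bin 2; 6 remain.
Put 17 in bin 3; 7 remain.
Put 17 in bin 4; 7 remain.
Put 15 in bin 5; 9 remain.
Put 15 in bin 6; 9 remain.
Put 13 in bin 7; 11 remain.
Put 7 in bin 3; 0 remain.
Put 7 in bin 4; 0 remain.
Put 6 in bin 1; 0 remain.
Put 5 in bin 2; 1 remain.
Put 5 in bin 5; 4 remain.
Put 5 in bin 6; 4 remain.
Put 4 in bin 5; 0 remain.
Put 4 in bin 6; 0 remain.
Put 2 in bin 7; 9 remain.
Put 2 in bin 7; 7 remain.
Put 2 in bin 7; 5 remain.
7 bins × 24 = 168; used 162; unused 6.

6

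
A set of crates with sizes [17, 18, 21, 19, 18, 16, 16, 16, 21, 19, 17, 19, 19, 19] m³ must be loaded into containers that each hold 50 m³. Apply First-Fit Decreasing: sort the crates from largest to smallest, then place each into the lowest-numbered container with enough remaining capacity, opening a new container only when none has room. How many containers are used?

Sorted descending: 21, 21, 19, 19, 19, 19, 19, 18, 18, 17, 17, 16, 16, 16.
Put 21 m³ in container 1; 29 m³ remain.
Put 21 m³ in container 1; 8 m³ remain.
Put 19 m³ in container 2; 31 m³ remain.
Put 19 m³ in container 2; 12 m³ remain.
Put 19 m³ in container 3; 31 m³ remain.
Put 19 m³ in container 3; 12 m³ remain.
Put 19 m³ in container 4; 31 m³ remain.
Put 18 m³ in container 4; 13 m³ remain.
Put 18 m³ in container 5; 32 m³ remain.
Put 17 m³ in container 5; 15 m³ remain.
Put 17 m³ in container 6; 33 m³ remain.
Put 16 m³ in container 6; 17 m³ remain.
Put 16 m³ in container 6; 1 m³ remain.
Put 16 m³ in container 7; 34 m³ remain.

7 containers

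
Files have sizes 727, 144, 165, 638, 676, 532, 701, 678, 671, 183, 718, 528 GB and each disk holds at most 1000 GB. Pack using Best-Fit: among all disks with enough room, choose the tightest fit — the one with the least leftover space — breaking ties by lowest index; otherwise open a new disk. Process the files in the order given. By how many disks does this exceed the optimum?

Best-Fit: [727,144] [165,638,183] [676] [532] [701] [678] [671] [718] [528] → 9 disks.
9 files exceed 500 GB (half the capacity), and no two of those can share a disk, so at least 9 disks are needed.
So 9 is already optimal.

0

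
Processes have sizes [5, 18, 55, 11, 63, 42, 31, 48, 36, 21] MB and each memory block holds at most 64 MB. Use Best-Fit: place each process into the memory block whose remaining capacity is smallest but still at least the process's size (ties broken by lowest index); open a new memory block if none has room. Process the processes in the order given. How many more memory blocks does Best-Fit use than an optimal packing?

Best-Fit: [5,18,11] [55] [63] [42,21] [31] [48] [36] → 7 memory blocks.
Total size 330 MB; any packing needs at least ⌈330/64⌉ = 6 memory blocks.
An optimal packing achieves that bound: [63] [55,5] [48,11] [42,21] [36,18] [31] → 6 memory blocks.
Excess: 7 − 6 = 1.

1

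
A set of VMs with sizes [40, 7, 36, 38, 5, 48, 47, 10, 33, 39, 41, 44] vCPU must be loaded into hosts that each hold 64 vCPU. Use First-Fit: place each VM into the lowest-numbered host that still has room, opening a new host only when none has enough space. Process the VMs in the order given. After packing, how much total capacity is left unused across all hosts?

host 1: place 40 vCPU, 24 vCPU left
host 1: place 7 vCPU, 17 vCPU left
host 2: place 36 vCPU, 28 vCPU left
host 3: place 38 vCPU, 26 vCPU left
host 1: place 5 vCPU, 12 vCPU left
host 4: place 48 vCPU, 16 vCPU left
host 5: place 47 vCPU, 17 vCPU left
host 1: place 10 vCPU, 2 vCPU left
host 6: place 33 vCPU, 31 vCPU left
host 7: place 39 vCPU, 25 vCPU left
host 8: place 41 vCPU, 23 vCPU left
host 9: place 44 vCPU, 20 vCPU left
9 hosts × 64 vCPU = 576 vCPU; used 388 vCPU; unused 188 vCPU.

188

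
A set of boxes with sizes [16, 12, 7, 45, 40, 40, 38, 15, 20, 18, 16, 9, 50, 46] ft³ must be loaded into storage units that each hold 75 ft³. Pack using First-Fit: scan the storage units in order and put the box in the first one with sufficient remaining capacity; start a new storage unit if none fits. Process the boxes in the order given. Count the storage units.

16 ft³ → storage unit 1 (remaining 59 ft³)
12 ft³ → storage unit 1 (remaining 47 ft³)
7 ft³ → storage unit 1 (remaining 40 ft³)
45 ft³ → storage unit 2 (remaining 30 ft³)
40 ft³ → storage unit 1 (remaining 0 ft³)
40 ft³ → storage unit 3 (remaining 35 ft³)
38 ft³ → storage unit 4 (remaining 37 ft³)
15 ft³ → storage unit 2 (remaining 15 ft³)
20 ft³ → storage unit 3 (remaining 15 ft³)
18 ft³ → storage unit 4 (remaining 19 ft³)
16 ft³ → storage unit 4 (remaining 3 ft³)
9 ft³ → storage unit 2 (remaining 6 ft³)
50 ft³ → storage unit 5 (remaining 25 ft³)
46 ft³ → storage unit 6 (remaining 29 ft³)

6 storage units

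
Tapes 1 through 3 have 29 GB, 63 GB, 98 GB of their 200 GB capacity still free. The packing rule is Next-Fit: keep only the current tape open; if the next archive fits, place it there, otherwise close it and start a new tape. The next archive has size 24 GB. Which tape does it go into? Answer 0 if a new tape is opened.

Next-Fit only looks at tape 3, which has 98 GB free.
24 GB fits there.

3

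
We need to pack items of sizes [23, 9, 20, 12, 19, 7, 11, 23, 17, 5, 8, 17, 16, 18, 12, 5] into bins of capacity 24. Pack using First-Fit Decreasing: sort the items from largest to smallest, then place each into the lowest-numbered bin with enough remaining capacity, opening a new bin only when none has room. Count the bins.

10

Sorted descending: 23, 23, 20, 19, 18, 17, 17, 16, 12, 12, 11, 9, 8, 7, 5, 5.
bin 1: place 23, 1 left
bin 2: place 23, 1 left
bin 3: place 20, 4 left
bin 4: place 19, 5 left
bin 5: place 18, 6 left
bin 6: place 17, 7 left
bin 7: place 17, 7 left
bin 8: place 16, 8 left
bin 9: place 12, 12 left
bin 9: place 12, 0 left
bin 10: place 11, 13 left
bin 10: place 9, 4 left
bin 8: place 8, 0 left
bin 6: place 7, 0 left
bin 4: place 5, 0 left
bin 5: place 5, 1 left
Final bins: [23] [23] [20] [19,5] [18,5] [17,7] [17] [16,8] [12,12] [11,9].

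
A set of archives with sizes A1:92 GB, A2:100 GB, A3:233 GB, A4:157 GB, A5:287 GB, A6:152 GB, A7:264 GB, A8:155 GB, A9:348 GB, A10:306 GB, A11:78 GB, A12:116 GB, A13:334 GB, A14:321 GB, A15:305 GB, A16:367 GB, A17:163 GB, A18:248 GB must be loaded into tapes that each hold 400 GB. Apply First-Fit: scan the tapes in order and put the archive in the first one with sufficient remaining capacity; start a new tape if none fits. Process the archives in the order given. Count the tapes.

12 tapes

Put A1 (92 GB) in tape 1; 308 GB remain.
Put A2 (100 GB) in tape 1; 208 GB remain.
Put A3 (233 GB) in tape 2; 167 GB remain.
Put A4 (157 GB) in tape 1; 51 GB remain.
Put A5 (287 GB) in tape 3; 113 GB remain.
Put A6 (152 GB) in tape 2; 15 GB remain.
Put A7 (264 GB) in tape 4; 136 GB remain.
Put A8 (155 GB) in tape 5; 245 GB remain.
Put A9 (348 GB) in tape 6; 52 GB remain.
Put A10 (306 GB) in tape 7; 94 GB remain.
Put A11 (78 GB) in tape 3; 35 GB remain.
Put A12 (116 GB) in tape 4; 20 GB remain.
Put A13 (334 GB) in tape 8; 66 GB remain.
Put A14 (321 GB) in tape 9; 79 GB remain.
Put A15 (305 GB) in tape 10; 95 GB remain.
Put A16 (367 GB) in tape 11; 33 GB remain.
Put A17 (163 GB) in tape 5; 82 GB remain.
Put A18 (248 GB) in tape 12; 152 GB remain.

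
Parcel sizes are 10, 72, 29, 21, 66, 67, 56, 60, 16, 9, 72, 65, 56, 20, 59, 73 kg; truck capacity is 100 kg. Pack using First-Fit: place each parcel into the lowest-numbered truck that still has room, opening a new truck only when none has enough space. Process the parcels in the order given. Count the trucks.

11 trucks

Put 10 kg in truck 1; 90 kg remain.
Put 72 kg in truck 1; 18 kg remain.
Put 29 kg in truck 2; 71 kg remain.
Put 21 kg in truck 2; 50 kg remain.
Put 66 kg in truck 3; 34 kg remain.
Put 67 kg in truck 4; 33 kg remain.
Put 56 kg in truck 5; 44 kg remain.
Put 60 kg in truck 6; 40 kg remain.
Put 16 kg in truck 1; 2 kg remain.
Put 9 kg in truck 2; 41 kg remain.
Put 72 kg in truck 7; 28 kg remain.
Put 65 kg in truck 8; 35 kg remain.
Put 56 kg in truck 9; 44 kg remain.
Put 20 kg in truck 2; 21 kg remain.
Put 59 kg in truck 10; 41 kg remain.
Put 73 kg in truck 11; 27 kg remain.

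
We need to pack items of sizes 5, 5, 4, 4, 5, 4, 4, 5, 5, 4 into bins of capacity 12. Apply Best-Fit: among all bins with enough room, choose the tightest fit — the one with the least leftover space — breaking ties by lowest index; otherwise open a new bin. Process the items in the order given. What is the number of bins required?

5

bin 1: place 5, 7 left
bin 1: place 5, 2 left
bin 2: place 4, 8 left
bin 2: place 4, 4 left
bin 3: place 5, 7 left
bin 2: place 4, 0 left
bin 3: place 4, 3 left
bin 4: place 5, 7 left
bin 4: place 5, 2 left
bin 5: place 4, 8 left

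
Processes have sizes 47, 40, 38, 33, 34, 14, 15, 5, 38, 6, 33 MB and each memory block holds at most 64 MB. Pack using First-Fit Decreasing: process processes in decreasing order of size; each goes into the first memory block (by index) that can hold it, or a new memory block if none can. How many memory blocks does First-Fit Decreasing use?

Sorted descending: 47, 40, 38, 38, 34, 33, 33, 15, 14, 6, 5.
Put 47 MB in memory block 1; 17 MB remain.
Put 40 MB in memory block 2; 24 MB remain.
Put 38 MB in memory block 3; 26 MB remain.
Put 38 MB in memory block 4; 26 MB remain.
Put 34 MB in memory block 5; 30 MB remain.
Put 33 MB in memory block 6; 31 MB remain.
Put 33 MB in memory block 7; 31 MB remain.
Put 15 MB in memory block 1; 2 MB remain.
Put 14 MB in memory block 2; 10 MB remain.
Put 6 MB in memory block 2; 4 MB remain.
Put 5 MB in memory block 3; 21 MB remain.
Final memory blocks: [47,15] [40,14,6] [38,5] [38] [34] [33] [33].

7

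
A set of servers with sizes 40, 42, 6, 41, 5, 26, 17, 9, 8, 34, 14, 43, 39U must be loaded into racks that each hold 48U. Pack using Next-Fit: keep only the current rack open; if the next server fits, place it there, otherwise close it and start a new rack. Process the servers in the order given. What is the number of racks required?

8 racks

Put 40U in rack 1; 8U remain.
Put 42U in rack 2; 6U remain.
Put 6U in rack 2; 0U remain.
Put 41U in rack 3; 7U remain.
Put 5U in rack 3; 2U remain.
Put 26U in rack 4; 22U remain.
Put 17U in rack 4; 5U remain.
Put 9U in rack 5; 39U remain.
Put 8U in rack 5; 31U remain.
Put 34U in rack 6; 14U remain.
Put 14U in rack 6; 0U remain.
Put 43U in rack 7; 5U remain.
Put 39U in rack 8; 9U remain.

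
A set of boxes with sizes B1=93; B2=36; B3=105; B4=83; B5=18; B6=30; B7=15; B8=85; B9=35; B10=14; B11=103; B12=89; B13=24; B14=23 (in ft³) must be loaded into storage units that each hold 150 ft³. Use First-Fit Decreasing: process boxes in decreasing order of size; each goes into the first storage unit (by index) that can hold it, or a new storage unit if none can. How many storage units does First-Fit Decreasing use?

6 storage units

Sorted descending: 105, 103, 93, 89, 85, 83, 36, 35, 30, 24, 23, 18, 15, 14.
Put 105 ft³ in storage unit 1; 45 ft³ remain.
Put 103 ft³ in storage unit 2; 47 ft³ remain.
Put 93 ft³ in storage unit 3; 57 ft³ remain.
Put 89 ft³ in storage unit 4; 61 ft³ remain.
Put 85 ft³ in storage unit 5; 65 ft³ remain.
Put 83 ft³ in storage unit 6; 67 ft³ remain.
Put 36 ft³ in storage unit 1; 9 ft³ remain.
Put 35 ft³ in storage unit 2; 12 ft³ remain.
Put 30 ft³ in storage unit 3; 27 ft³ remain.
Put 24 ft³ in storage unit 3; 3 ft³ remain.
Put 23 ft³ in storage unit 4; 38 ft³ remain.
Put 18 ft³ in storage unit 4; 20 ft³ remain.
Put 15 ft³ in storage unit 4; 5 ft³ remain.
Put 14 ft³ in storage unit 5; 51 ft³ remain.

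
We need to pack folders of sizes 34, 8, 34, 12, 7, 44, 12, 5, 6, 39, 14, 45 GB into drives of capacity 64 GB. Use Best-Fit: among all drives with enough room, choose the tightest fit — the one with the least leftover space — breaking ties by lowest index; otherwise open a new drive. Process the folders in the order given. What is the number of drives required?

Put 34 GB in drive 1; 30 GB remain.
Put 8 GB in drive 1; 22 GB remain.
Put 34 GB in drive 2; 30 GB remain.
Put 12 GB in drive 1; 10 GB remain.
Put 7 GB in drive 1; 3 GB remain.
Put 44 GB in drive 3; 20 GB remain.
Put 12 GB in drive 3; 8 GB remain.
Put 5 GB in drive 3; 3 GB remain.
Put 6 GB in drive 2; 24 GB remain.
Put 39 GB in drive 4; 25 GB remain.
Put 14 GB in drive 2; 10 GB remain.
Put 45 GB in drive 5; 19 GB remain.

5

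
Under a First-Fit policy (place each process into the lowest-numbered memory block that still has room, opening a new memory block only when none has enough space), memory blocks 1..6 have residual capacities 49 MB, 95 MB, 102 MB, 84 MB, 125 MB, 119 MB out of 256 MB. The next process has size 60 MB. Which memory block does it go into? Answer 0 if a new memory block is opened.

Memory blocks with room: memory block 2 (95 MB), memory block 3 (102 MB), memory block 4 (84 MB), memory block 5 (125 MB), memory block 6 (119 MB).
The first with room is memory block 2.

2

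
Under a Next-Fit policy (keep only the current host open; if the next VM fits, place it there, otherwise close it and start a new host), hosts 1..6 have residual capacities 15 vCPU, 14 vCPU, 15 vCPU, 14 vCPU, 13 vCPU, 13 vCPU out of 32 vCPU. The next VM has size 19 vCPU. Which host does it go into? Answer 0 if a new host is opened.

0

Next-Fit only looks at host 6, which has 13 vCPU free.
19 vCPU does not fit, so a new host is opened.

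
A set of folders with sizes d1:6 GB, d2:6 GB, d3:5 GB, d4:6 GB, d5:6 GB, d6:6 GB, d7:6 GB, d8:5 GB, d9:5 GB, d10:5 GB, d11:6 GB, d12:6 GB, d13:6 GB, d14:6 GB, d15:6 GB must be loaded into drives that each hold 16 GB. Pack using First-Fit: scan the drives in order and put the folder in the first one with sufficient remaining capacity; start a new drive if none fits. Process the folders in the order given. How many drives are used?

7 drives

drive 1: place d1 (6 GB), 10 GB left
drive 1: place d2 (6 GB), 4 GB left
drive 2: place d3 (5 GB), 11 GB left
drive 2: place d4 (6 GB), 5 GB left
drive 3: place d5 (6 GB), 10 GB left
drive 3: place d6 (6 GB), 4 GB left
drive 4: place d7 (6 GB), 10 GB left
drive 2: place d8 (5 GB), 0 GB left
drive 4: place d9 (5 GB), 5 GB left
drive 4: place d10 (5 GB), 0 GB left
drive 5: place d11 (6 GB), 10 GB left
drive 5: place d12 (6 GB), 4 GB left
drive 6: place d13 (6 GB), 10 GB left
drive 6: place d14 (6 GB), 4 GB left
drive 7: place d15 (6 GB), 10 GB left
Final drives: [6,6] [5,6,5] [6,6] [6,5,5] [6,6] [6,6] [6].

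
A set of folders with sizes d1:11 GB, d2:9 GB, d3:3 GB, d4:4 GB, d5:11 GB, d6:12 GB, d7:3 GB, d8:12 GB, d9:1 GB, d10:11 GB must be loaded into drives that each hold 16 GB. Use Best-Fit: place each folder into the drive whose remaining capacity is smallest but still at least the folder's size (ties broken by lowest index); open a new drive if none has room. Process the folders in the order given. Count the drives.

6

drive 1: place d1 (11 GB), 5 GB left
drive 2: place d2 (9 GB), 7 GB left
drive 1: place d3 (3 GB), 2 GB left
drive 2: place d4 (4 GB), 3 GB left
drive 3: place d5 (11 GB), 5 GB left
drive 4: place d6 (12 GB), 4 GB left
drive 2: place d7 (3 GB), 0 GB left
drive 5: place d8 (12 GB), 4 GB left
drive 1: place d9 (1 GB), 1 GB left
drive 6: place d10 (11 GB), 5 GB left
Final drives: [11,3,1] [9,4,3] [11] [12] [12] [11].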